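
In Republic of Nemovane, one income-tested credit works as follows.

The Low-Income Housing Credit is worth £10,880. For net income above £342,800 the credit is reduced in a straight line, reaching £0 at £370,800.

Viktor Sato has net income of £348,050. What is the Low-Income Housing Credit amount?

£8,840

Low-Income Housing Credit: £348,050 is £5,250 into a £28,000 phase-out range, leaving 22,750/28,000 of the credit: £10,880 × 22,750/28,000 = £8,840.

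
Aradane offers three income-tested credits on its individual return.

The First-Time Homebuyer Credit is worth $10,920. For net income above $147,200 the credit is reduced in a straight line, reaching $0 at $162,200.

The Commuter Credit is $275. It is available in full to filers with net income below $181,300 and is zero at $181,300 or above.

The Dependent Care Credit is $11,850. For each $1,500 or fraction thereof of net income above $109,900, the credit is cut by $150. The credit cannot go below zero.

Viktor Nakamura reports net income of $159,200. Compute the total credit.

First-Time Homebuyer Credit: $159,200 is $12,000 into a $15,000 phase-out range, leaving 3,000/15,000 of the credit: $10,920 × 3,000/15,000 = $2,184.
Commuter Credit: $159,200 is below the $181,300 cutoff, so the full $275 applies.
Dependent Care Credit: income exceeds $109,900 by $49,300, which is 33 full-or-partial $1,500 increments; reduction = 33 × $150 = $4,950, leaving $6,900.
Total: $2,184 + $275 + $6,900 = $9,359.

$9,359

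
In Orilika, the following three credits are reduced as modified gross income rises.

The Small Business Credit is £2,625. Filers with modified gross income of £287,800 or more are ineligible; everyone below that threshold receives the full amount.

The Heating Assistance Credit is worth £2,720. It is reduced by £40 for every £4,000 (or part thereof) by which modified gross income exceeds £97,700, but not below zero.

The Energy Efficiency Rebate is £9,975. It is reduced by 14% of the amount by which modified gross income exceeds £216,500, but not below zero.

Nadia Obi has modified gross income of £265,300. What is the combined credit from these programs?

Small Business Credit: £265,300 is below the £287,800 cutoff, so the full £2,625 applies.
Heating Assistance Credit: income exceeds £97,700 by £167,600, which is 42 full-or-partial £4,000 increments; reduction = 42 × £40 = £1,680, leaving £1,040.
Energy Efficiency Rebate: 14% of the £48,800 excess over £216,500 is £6,832; credit = £9,975 − £6,832 = £3,143.
Total: £2,625 + £1,040 + £3,143 = £6,808.

£6,808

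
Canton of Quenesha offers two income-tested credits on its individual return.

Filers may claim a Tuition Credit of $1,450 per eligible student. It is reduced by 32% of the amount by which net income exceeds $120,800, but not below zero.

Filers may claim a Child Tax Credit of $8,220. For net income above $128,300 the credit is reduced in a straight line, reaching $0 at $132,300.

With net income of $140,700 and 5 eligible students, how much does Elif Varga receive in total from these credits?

Tuition Credit: base = 5 × $1,450 = $7,250. 32% of the $19,900 excess over $120,800 is $6,368; credit = $7,250 − $6,368 = $882.
Child Tax Credit: $140,700 is at or above $132,300, so the credit is $0.
Total: $882 + $0 = $882.

$882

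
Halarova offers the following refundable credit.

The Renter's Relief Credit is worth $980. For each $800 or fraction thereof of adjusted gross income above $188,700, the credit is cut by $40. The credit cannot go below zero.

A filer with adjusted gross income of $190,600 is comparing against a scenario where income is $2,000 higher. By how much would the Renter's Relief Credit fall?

At $190,600 — income exceeds $188,700 by $1,900, which is 3 full-or-partial $800 increments; reduction = 3 × $40 = $120, leaving $860.
At $192,600 — income exceeds $188,700 by $3,900, which is 5 full-or-partial $800 increments; reduction = 5 × $40 = $200, leaving $780.
Lost: $860 − $780 = $80.

$80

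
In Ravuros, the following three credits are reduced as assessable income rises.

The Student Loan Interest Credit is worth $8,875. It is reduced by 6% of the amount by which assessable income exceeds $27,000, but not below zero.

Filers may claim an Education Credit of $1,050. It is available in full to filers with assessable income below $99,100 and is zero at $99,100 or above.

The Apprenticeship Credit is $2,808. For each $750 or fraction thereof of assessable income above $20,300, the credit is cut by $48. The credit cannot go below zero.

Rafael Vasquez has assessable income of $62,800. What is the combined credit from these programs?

$7,849

Student Loan Interest Credit: 6% of the $35,800 excess over $27,000 is $2,148; credit = $8,875 − $2,148 = $6,727.
Education Credit: $62,800 is below the $99,100 cutoff, so the full $1,050 applies.
Apprenticeship Credit: income exceeds $20,300 by $42,500, which is 57 full-or-partial $750 increments; reduction = 57 × $48 = $2,736, leaving $72.
Total: $6,727 + $1,050 + $72 = $7,849.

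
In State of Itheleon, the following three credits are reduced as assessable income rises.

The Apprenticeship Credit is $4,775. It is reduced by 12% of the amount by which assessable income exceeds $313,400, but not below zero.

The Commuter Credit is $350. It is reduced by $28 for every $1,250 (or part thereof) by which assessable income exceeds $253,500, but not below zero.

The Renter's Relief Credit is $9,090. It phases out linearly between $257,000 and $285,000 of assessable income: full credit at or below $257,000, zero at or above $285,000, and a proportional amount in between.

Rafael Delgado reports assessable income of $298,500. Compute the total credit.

$4,775

Apprenticeship Credit: $298,500 is at or below the $313,400 threshold, so the full $4,775 applies.
Commuter Credit: income exceeds $253,500 by $45,000 → 36 increments × $28 = $1,008 ≥ base, so the credit is $0.
Renter's Relief Credit: $298,500 is at or above $285,000, so the credit is $0.
Total: $4,775 + $0 + $0 = $4,775.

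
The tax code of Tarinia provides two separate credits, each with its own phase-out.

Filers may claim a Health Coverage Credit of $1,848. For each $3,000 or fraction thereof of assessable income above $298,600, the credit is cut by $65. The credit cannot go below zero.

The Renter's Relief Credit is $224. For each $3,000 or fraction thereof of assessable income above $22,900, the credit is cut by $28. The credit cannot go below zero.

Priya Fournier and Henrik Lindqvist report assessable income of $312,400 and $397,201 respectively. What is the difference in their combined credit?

$1,523

Priya ($312,400): Health Coverage Credit: income exceeds $298,600 by $13,800, which is 5 full-or-partial $3,000 increments; reduction = 5 × $65 = $325, leaving $1,523. Renter's Relief Credit: income exceeds $22,900 by $289,500 → 97 increments × $28 = $2,716 ≥ base, so the credit is $0. total $1,523 + $0 = $1,523
Henrik ($397,201): Health Coverage Credit: income exceeds $298,600 by $98,601 → 33 increments × $65 = $2,145 ≥ base, so the credit is $0. Renter's Relief Credit: income exceeds $22,900 by $374,301 → 125 increments × $28 = $3,500 ≥ base, so the credit is $0. total $0 + $0 = $0
Difference: |$1,523 − $0| = $1,523.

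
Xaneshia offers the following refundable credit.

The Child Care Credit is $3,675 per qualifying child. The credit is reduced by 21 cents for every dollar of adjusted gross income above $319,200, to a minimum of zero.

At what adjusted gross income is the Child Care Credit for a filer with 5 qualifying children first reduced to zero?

$406,700

Full credit = 5 × $3,675 = $18,375.
The credit falls by 21% of each dollar above $319,200, so it reaches zero when the excess is $18,375 / 21% = $87,500: income = $319,200 + $87,500 = $406,700.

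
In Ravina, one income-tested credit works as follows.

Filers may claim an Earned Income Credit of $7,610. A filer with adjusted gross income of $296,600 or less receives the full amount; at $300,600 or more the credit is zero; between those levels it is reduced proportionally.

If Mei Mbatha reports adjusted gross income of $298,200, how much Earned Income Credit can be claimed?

$4,566

Earned Income Credit: $298,200 is $1,600 into a $4,000 phase-out range, leaving 2,400/4,000 of the credit: $7,610 × 2,400/4,000 = $4,566.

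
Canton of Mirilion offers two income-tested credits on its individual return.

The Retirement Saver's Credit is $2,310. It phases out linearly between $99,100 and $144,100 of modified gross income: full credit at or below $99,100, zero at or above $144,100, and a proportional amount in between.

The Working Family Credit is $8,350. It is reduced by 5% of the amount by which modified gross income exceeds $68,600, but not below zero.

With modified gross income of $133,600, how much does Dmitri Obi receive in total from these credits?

$5,639

Retirement Saver's Credit: $133,600 is $34,500 into a $45,000 phase-out range, leaving 10,500/45,000 of the credit: $2,310 × 10,500/45,000 = $539.
Working Family Credit: 5% of the $65,000 excess over $68,600 is $3,250; credit = $8,350 − $3,250 = $5,100.
Total: $539 + $5,100 = $5,639.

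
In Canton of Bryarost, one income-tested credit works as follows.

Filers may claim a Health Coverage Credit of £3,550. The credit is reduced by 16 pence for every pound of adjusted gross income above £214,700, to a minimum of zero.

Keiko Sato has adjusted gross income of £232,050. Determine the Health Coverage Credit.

Health Coverage Credit: 16% of the £17,350 excess over £214,700 is £2,776; credit = £3,550 − £2,776 = £774.

£774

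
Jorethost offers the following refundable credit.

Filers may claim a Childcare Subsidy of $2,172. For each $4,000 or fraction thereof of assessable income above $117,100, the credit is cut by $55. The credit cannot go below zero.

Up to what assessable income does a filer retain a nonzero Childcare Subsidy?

$273,100

After 39 increments the reduction is 39 × $55 = $2,145, leaving $27; one more increment wipes it out. Increment 39 ends at excess 39 × $4,000 = $156,000, so the highest qualifying income is $117,100 + $156,000 = $273,100.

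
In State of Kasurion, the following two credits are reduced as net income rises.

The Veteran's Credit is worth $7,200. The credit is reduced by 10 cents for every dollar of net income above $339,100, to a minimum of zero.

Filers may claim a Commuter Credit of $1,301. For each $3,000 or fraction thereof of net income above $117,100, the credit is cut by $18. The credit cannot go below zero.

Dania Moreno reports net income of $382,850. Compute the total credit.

$2,825

Veteran's Credit: 10% of the $43,750 excess over $339,100 is $4,375; credit = $7,200 − $4,375 = $2,825.
Commuter Credit: income exceeds $117,100 by $265,750 → 89 increments × $18 = $1,602 ≥ base, so the credit is $0.
Total: $2,825 + $0 = $2,825.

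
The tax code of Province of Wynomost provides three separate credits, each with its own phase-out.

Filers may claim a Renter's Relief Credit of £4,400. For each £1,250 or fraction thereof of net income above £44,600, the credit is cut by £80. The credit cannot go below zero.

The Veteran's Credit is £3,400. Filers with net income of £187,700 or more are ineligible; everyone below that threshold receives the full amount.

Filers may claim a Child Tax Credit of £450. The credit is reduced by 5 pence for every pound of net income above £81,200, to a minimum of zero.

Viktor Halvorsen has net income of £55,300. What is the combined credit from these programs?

Renter's Relief Credit: income exceeds £44,600 by £10,700, which is 9 full-or-partial £1,250 increments; reduction = 9 × £80 = £720, leaving £3,680.
Veteran's Credit: £55,300 is below the £187,700 cutoff, so the full £3,400 applies.
Child Tax Credit: £55,300 is at or below the £81,200 threshold, so the full £450 applies.
Total: £3,680 + £3,400 + £450 = £7,530.

£7,530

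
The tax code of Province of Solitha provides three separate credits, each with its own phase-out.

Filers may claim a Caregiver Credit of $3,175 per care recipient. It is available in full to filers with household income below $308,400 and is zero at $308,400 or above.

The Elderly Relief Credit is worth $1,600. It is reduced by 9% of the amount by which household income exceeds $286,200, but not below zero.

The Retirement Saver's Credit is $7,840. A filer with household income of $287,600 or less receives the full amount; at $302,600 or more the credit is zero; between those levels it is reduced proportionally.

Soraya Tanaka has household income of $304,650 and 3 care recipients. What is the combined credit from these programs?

Caregiver Credit: base = 3 × $3,175 = $9,525. $304,650 is below the $308,400 cutoff, so the full $9,525 applies.
Elderly Relief Credit: 9% of the $18,450 excess over $286,200 is $1,660.50 ≥ base, so the credit is $0.
Retirement Saver's Credit: $304,650 is at or above $302,600, so the credit is $0.
Total: $9,525 + $0 + $0 = $9,525.

$9,525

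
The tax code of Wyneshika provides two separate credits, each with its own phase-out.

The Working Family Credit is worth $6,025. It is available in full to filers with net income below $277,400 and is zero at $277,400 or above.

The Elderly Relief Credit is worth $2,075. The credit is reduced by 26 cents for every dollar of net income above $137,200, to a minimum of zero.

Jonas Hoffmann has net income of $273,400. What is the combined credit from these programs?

Working Family Credit: $273,400 is below the $277,400 cutoff, so the full $6,025 applies.
Elderly Relief Credit: 26% of the $136,200 excess over $137,200 is $35,412 ≥ base, so the credit is $0.
Total: $6,025 + $0 = $6,025.

$6,025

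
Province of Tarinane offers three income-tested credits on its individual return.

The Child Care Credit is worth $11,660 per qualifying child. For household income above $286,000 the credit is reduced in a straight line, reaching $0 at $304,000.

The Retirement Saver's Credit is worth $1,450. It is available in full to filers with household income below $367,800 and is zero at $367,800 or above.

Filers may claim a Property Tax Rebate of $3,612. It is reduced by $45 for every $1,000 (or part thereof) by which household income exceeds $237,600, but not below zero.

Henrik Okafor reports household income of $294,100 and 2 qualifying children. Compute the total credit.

$15,323

Child Care Credit: base = 2 × $11,660 = $23,320. $294,100 is $8,100 into a $18,000 phase-out range, leaving 9,900/18,000 of the credit: $23,320 × 9,900/18,000 = $12,826.
Retirement Saver's Credit: $294,100 is below the $367,800 cutoff, so the full $1,450 applies.
Property Tax Rebate: income exceeds $237,600 by $56,500, which is 57 full-or-partial $1,000 increments; reduction = 57 × $45 = $2,565, leaving $1,047.
Total: $12,826 + $1,450 + $1,047 = $15,323.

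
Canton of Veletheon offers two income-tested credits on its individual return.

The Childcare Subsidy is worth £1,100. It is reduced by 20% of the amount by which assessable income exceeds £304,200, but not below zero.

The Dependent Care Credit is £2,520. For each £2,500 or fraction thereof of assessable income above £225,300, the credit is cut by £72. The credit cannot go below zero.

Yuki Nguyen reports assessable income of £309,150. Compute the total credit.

£182

Childcare Subsidy: 20% of the £4,950 excess over £304,200 is £990; credit = £1,100 − £990 = £110.
Dependent Care Credit: income exceeds £225,300 by £83,850, which is 34 full-or-partial £2,500 increments; reduction = 34 × £72 = £2,448, leaving £72.
Total: £110 + £72 = £182.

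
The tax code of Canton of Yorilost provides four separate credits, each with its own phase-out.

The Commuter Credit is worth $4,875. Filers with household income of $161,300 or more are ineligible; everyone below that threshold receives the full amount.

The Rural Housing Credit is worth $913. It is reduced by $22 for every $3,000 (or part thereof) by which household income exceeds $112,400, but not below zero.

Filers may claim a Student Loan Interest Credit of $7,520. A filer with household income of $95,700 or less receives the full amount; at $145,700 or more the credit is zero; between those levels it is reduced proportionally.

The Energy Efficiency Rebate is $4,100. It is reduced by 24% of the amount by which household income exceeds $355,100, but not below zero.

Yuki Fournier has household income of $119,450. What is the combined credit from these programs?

Commuter Credit: $119,450 is below the $161,300 cutoff, so the full $4,875 applies.
Rural Housing Credit: income exceeds $112,400 by $7,050, which is 3 full-or-partial $3,000 increments; reduction = 3 × $22 = $66, leaving $847.
Student Loan Interest Credit: $119,450 is $23,750 into a $50,000 phase-out range, leaving 26,250/50,000 of the credit: $7,520 × 26,250/50,000 = $3,948.
Energy Efficiency Rebate: $119,450 is at or below the $355,100 threshold, so the full $4,100 applies.
Total: $4,875 + $847 + $3,948 + $4,100 = $13,770.

$13,770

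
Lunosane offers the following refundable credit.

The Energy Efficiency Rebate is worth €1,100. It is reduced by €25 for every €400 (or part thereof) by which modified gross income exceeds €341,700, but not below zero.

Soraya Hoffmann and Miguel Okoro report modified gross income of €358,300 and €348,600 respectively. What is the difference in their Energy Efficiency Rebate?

Soraya (€358,300): Energy Efficiency Rebate: income exceeds €341,700 by €16,600, which is 42 full-or-partial €400 increments; reduction = 42 × €25 = €1,050, leaving €50.
Miguel (€348,600): Energy Efficiency Rebate: income exceeds €341,700 by €6,900, which is 18 full-or-partial €400 increments; reduction = 18 × €25 = €450, leaving €650.
Difference: |€50 − €650| = €600.

€600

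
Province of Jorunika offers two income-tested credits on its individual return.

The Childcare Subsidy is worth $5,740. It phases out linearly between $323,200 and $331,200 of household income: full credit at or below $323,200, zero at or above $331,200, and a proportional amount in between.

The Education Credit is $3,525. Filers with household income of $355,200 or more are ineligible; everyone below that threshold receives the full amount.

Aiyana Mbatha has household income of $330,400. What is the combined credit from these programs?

$4,099

Childcare Subsidy: $330,400 is $7,200 into a $8,000 phase-out range, leaving 800/8,000 of the credit: $5,740 × 800/8,000 = $574.
Education Credit: $330,400 is below the $355,200 cutoff, so the full $3,525 applies.
Total: $574 + $3,525 = $4,099.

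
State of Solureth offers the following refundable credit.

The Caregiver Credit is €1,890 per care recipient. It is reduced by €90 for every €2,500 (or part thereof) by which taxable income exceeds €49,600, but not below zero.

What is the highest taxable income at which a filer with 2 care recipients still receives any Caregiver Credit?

Full credit = 2 × €1,890 = €3,780.
After 41 increments the reduction is 41 × €90 = €3,690, leaving €90; one more increment wipes it out. Increment 41 ends at excess 41 × €2,500 = €102,500, so the highest qualifying income is €49,600 + €102,500 = €152,100.

€152,100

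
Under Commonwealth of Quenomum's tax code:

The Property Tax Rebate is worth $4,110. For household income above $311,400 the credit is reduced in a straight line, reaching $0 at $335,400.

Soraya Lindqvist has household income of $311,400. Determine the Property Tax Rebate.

Property Tax Rebate: $311,400 is at or below the $311,400 threshold, so the full $4,110 applies.

$4,110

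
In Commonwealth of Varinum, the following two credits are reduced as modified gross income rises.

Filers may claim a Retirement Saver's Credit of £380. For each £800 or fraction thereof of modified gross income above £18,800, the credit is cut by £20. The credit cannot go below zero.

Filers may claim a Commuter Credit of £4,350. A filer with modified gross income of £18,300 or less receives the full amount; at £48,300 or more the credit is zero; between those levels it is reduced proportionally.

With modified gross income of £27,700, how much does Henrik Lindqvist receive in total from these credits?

£3,127

Retirement Saver's Credit: income exceeds £18,800 by £8,900, which is 12 full-or-partial £800 increments; reduction = 12 × £20 = £240, leaving £140.
Commuter Credit: £27,700 is £9,400 into a £30,000 phase-out range, leaving 20,600/30,000 of the credit: £4,350 × 20,600/30,000 = £2,987.
Total: £140 + £2,987 = £3,127.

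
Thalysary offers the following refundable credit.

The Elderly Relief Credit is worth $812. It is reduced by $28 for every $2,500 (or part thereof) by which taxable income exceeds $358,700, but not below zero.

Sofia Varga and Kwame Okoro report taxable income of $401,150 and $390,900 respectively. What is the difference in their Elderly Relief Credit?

$112

Sofia ($401,150): Elderly Relief Credit: income exceeds $358,700 by $42,450, which is 17 full-or-partial $2,500 increments; reduction = 17 × $28 = $476, leaving $336.
Kwame ($390,900): Elderly Relief Credit: income exceeds $358,700 by $32,200, which is 13 full-or-partial $2,500 increments; reduction = 13 × $28 = $364, leaving $448.
Difference: |$336 − $448| = $112.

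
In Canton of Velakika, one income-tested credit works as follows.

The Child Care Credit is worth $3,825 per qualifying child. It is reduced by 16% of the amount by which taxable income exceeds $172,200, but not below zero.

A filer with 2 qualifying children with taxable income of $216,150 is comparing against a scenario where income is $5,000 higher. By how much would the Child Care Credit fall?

At $216,150 — base = 2 × $3,825 = $7,650. 16% of the $43,950 excess over $172,200 is $7,032; credit = $7,650 − $7,032 = $618.
At $221,150 — base = 2 × $3,825 = $7,650. 16% of the $48,950 excess over $172,200 is $7,832 ≥ base, so the credit is $0.
Lost: $618 − $0 = $618.

$618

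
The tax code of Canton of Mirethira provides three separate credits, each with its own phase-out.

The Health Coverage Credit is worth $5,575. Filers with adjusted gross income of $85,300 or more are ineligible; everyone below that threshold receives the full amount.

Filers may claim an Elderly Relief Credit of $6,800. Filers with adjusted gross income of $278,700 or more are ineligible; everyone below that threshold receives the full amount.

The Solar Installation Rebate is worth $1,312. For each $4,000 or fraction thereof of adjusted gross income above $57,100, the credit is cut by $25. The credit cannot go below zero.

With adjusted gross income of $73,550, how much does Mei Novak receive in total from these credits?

Health Coverage Credit: $73,550 is below the $85,300 cutoff, so the full $5,575 applies.
Elderly Relief Credit: $73,550 is below the $278,700 cutoff, so the full $6,800 applies.
Solar Installation Rebate: income exceeds $57,100 by $16,450, which is 5 full-or-partial $4,000 increments; reduction = 5 × $25 = $125, leaving $1,187.
Total: $5,575 + $6,800 + $1,187 = $13,562.

$13,562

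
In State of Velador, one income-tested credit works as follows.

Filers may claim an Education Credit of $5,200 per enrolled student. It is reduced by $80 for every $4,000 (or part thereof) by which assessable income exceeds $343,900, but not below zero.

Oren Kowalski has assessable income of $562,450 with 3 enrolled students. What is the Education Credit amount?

Education Credit: base = 3 × $5,200 = $15,600. income exceeds $343,900 by $218,550, which is 55 full-or-partial $4,000 increments; reduction = 55 × $80 = $4,400, leaving $11,200.

$11,200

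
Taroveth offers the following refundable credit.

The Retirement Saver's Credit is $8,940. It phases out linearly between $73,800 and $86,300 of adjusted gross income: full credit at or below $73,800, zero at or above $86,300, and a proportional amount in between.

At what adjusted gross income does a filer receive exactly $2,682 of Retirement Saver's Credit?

$2,682 is 2,682/8,940 of the full $8,940, so 6,258/8,940 of the $12,500 range has been used: income = $73,800 + $12,500 × 6,258/8,940 = $82,550.

$82,550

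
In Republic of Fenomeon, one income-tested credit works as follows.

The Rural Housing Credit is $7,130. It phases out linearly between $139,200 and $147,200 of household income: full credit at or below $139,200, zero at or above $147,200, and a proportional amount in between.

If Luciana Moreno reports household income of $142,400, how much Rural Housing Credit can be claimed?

Rural Housing Credit: $142,400 is $3,200 into a $8,000 phase-out range, leaving 4,800/8,000 of the credit: $7,130 × 4,800/8,000 = $4,278.

$4,278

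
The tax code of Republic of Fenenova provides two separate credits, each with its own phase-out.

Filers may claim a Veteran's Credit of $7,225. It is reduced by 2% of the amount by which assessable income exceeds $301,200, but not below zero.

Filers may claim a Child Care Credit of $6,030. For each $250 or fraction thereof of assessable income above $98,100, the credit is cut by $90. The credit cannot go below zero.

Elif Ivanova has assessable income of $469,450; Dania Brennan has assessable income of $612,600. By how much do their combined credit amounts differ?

Elif ($469,450): Veteran's Credit: 2% of the $168,250 excess over $301,200 is $3,365; credit = $7,225 − $3,365 = $3,860. Child Care Credit: income exceeds $98,100 by $371,350 → 1486 increments × $90 = $133,740 ≥ base, so the credit is $0. total $3,860 + $0 = $3,860
Dania ($612,600): Veteran's Credit: 2% of the $311,400 excess over $301,200 is $6,228; credit = $7,225 − $6,228 = $997. Child Care Credit: income exceeds $98,100 by $514,500 → 2058 increments × $90 = $185,220 ≥ base, so the credit is $0. total $997 + $0 = $997
Difference: |$3,860 − $997| = $2,863.

$2,863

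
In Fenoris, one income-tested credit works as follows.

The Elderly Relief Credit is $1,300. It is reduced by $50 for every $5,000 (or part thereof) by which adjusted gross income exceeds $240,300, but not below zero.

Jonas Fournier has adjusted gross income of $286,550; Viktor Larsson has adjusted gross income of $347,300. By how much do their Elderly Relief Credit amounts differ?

Jonas ($286,550): Elderly Relief Credit: income exceeds $240,300 by $46,250, which is 10 full-or-partial $5,000 increments; reduction = 10 × $50 = $500, leaving $800.
Viktor ($347,300): Elderly Relief Credit: income exceeds $240,300 by $107,000, which is 22 full-or-partial $5,000 increments; reduction = 22 × $50 = $1,100, leaving $200.
Difference: |$800 − $200| = $600.

$600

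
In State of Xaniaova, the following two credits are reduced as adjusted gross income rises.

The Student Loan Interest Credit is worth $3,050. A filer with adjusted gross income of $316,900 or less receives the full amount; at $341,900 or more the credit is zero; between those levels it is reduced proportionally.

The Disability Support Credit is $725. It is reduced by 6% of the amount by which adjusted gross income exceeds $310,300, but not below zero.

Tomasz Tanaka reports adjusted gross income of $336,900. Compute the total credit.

$610

Student Loan Interest Credit: $336,900 is $20,000 into a $25,000 phase-out range, leaving 5,000/25,000 of the credit: $3,050 × 5,000/25,000 = $610.
Disability Support Credit: 6% of the $26,600 excess over $310,300 is $1,596 ≥ base, so the credit is $0.
Total: $610 + $0 = $610.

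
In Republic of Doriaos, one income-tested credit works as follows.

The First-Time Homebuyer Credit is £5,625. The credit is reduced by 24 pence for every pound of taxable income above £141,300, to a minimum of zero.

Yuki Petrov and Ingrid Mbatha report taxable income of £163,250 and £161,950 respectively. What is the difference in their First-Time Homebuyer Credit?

Yuki (£163,250): First-Time Homebuyer Credit: 24% of the £21,950 excess over £141,300 is £5,268; credit = £5,625 − £5,268 = £357.
Ingrid (£161,950): First-Time Homebuyer Credit: 24% of the £20,650 excess over £141,300 is £4,956; credit = £5,625 − £4,956 = £669.
Difference: |£357 − £669| = £312.

£312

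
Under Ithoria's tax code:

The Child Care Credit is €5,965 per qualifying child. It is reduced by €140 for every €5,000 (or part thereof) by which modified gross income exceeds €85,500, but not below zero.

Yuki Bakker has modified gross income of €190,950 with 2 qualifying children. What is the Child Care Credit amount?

€8,850

Child Care Credit: base = 2 × €5,965 = €11,930. income exceeds €85,500 by €105,450, which is 22 full-or-partial €5,000 increments; reduction = 22 × €140 = €3,080, leaving €8,850.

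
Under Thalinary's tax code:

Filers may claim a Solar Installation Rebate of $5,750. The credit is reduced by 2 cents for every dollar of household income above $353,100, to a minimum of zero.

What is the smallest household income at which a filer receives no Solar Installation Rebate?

The credit falls by 2% of each dollar above $353,100, so it reaches zero when the excess is $5,750 / 2% = $287,500: income = $353,100 + $287,500 = $640,600.

$640,600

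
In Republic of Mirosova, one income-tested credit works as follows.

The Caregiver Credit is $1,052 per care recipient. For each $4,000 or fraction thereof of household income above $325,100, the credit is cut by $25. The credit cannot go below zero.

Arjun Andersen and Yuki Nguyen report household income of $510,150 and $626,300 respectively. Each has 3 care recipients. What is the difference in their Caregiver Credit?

$725

Arjun ($510,150): Caregiver Credit: base = 3 × $1,052 = $3,156. income exceeds $325,100 by $185,050, which is 47 full-or-partial $4,000 increments; reduction = 47 × $25 = $1,175, leaving $1,981.
Yuki ($626,300): Caregiver Credit: base = 3 × $1,052 = $3,156. income exceeds $325,100 by $301,200, which is 76 full-or-partial $4,000 increments; reduction = 76 × $25 = $1,900, leaving $1,256.
Difference: |$1,981 − $1,256| = $725.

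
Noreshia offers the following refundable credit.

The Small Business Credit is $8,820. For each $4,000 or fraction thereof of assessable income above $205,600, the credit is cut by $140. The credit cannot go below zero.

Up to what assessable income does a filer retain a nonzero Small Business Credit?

$453,600

After 62 increments the reduction is 62 × $140 = $8,680, leaving $140; one more increment wipes it out. Increment 62 ends at excess 62 × $4,000 = $248,000, so the highest qualifying income is $205,600 + $248,000 = $453,600.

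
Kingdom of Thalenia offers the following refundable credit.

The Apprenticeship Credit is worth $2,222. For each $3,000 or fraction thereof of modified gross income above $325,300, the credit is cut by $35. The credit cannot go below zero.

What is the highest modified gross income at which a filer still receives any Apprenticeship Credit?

$514,300

After 63 increments the reduction is 63 × $35 = $2,205, leaving $17; one more increment wipes it out. Increment 63 ends at excess 63 × $3,000 = $189,000, so the highest qualifying income is $325,300 + $189,000 = $514,300.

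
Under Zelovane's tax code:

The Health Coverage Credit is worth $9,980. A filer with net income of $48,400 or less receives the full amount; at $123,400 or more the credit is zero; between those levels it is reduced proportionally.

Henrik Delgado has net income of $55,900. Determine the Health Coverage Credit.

$8,982

Health Coverage Credit: $55,900 is $7,500 into a $75,000 phase-out range, leaving 67,500/75,000 of the credit: $9,980 × 67,500/75,000 = $8,982.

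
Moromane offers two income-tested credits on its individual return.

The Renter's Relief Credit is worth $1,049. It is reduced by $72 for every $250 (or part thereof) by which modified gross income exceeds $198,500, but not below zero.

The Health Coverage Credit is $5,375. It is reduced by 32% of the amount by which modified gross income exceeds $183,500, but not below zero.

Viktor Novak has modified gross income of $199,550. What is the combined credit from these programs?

Renter's Relief Credit: income exceeds $198,500 by $1,050, which is 5 full-or-partial $250 increments; reduction = 5 × $72 = $360, leaving $689.
Health Coverage Credit: 32% of the $16,050 excess over $183,500 is $5,136; credit = $5,375 − $5,136 = $239.
Total: $689 + $239 = $928.

$928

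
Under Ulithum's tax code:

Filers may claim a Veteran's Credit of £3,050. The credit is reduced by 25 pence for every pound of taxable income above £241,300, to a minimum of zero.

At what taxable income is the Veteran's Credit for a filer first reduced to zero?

£253,500

The credit falls by 25% of each pound above £241,300, so it reaches zero when the excess is £3,050 / 25% = £12,200: income = £241,300 + £12,200 = £253,500.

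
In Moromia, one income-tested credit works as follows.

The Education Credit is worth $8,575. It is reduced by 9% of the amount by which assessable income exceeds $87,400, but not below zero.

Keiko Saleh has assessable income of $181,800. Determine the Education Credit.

$79

Education Credit: 9% of the $94,400 excess over $87,400 is $8,496; credit = $8,575 − $8,496 = $79.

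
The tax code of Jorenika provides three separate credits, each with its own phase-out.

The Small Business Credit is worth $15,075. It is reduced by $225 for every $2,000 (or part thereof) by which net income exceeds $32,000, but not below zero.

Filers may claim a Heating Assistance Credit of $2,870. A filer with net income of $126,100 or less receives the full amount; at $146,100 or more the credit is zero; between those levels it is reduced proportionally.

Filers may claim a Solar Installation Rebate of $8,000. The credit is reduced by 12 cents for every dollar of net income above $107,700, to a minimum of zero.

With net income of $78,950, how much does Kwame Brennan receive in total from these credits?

Small Business Credit: income exceeds $32,000 by $46,950, which is 24 full-or-partial $2,000 increments; reduction = 24 × $225 = $5,400, leaving $9,675.
Heating Assistance Credit: $78,950 is at or below the $126,100 threshold, so the full $2,870 applies.
Solar Installation Rebate: $78,950 is at or below the $107,700 threshold, so the full $8,000 applies.
Total: $9,675 + $2,870 + $8,000 = $20,545.

$20,545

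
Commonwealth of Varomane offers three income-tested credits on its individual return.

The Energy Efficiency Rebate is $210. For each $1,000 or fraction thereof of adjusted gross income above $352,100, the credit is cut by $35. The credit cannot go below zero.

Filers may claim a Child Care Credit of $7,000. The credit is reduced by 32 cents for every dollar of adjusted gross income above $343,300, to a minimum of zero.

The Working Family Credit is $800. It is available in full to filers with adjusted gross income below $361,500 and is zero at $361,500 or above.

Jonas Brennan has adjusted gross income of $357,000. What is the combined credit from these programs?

Energy Efficiency Rebate: income exceeds $352,100 by $4,900, which is 5 full-or-partial $1,000 increments; reduction = 5 × $35 = $175, leaving $35.
Child Care Credit: 32% of the $13,700 excess over $343,300 is $4,384; credit = $7,000 − $4,384 = $2,616.
Working Family Credit: $357,000 is below the $361,500 cutoff, so the full $800 applies.
Total: $35 + $2,616 + $800 = $3,451.

$3,451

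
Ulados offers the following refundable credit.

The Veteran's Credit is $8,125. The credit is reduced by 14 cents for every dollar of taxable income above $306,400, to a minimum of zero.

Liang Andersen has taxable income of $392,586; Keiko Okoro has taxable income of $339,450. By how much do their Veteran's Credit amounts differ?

Liang ($392,586): Veteran's Credit: 14% of the $86,186 excess over $306,400 is $12,066.04 ≥ base, so the credit is $0.
Keiko ($339,450): Veteran's Credit: 14% of the $33,050 excess over $306,400 is $4,627; credit = $8,125 − $4,627 = $3,498.
Difference: |$0 − $3,498| = $3,498.

$3,498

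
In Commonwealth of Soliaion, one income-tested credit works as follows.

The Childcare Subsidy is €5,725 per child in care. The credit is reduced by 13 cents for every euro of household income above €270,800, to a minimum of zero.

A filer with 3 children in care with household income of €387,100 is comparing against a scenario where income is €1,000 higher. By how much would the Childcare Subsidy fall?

€130

At €387,100 — base = 3 × €5,725 = €17,175. 13% of the €116,300 excess over €270,800 is €15,119; credit = €17,175 − €15,119 = €2,056.
At €388,100 — base = 3 × €5,725 = €17,175. 13% of the €117,300 excess over €270,800 is €15,249; credit = €17,175 − €15,249 = €1,926.
Lost: €2,056 − €1,926 = €130.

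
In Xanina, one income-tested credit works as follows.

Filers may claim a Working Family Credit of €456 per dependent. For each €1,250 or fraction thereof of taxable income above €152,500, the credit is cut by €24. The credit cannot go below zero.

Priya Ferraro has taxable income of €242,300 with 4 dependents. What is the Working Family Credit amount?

€96

Working Family Credit: base = 4 × €456 = €1,824. income exceeds €152,500 by €89,800, which is 72 full-or-partial €1,250 increments; reduction = 72 × €24 = €1,728, leaving €96.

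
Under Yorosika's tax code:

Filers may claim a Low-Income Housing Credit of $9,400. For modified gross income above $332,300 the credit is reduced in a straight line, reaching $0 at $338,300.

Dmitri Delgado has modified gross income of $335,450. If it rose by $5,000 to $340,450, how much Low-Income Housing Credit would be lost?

$4,465

At $335,450 — $335,450 is $3,150 into a $6,000 phase-out range, leaving 2,850/6,000 of the credit: $9,400 × 2,850/6,000 = $4,465.
At $340,450 — $340,450 is at or above $338,300, so the credit is $0.
Lost: $4,465 − $0 = $4,465.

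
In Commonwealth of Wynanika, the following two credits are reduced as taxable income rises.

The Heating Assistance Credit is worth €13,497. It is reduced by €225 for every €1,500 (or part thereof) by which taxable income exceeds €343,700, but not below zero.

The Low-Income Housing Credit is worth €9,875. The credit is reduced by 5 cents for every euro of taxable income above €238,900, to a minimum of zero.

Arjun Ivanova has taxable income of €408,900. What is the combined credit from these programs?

Heating Assistance Credit: income exceeds €343,700 by €65,200, which is 44 full-or-partial €1,500 increments; reduction = 44 × €225 = €9,900, leaving €3,597.
Low-Income Housing Credit: 5% of the €170,000 excess over €238,900 is €8,500; credit = €9,875 − €8,500 = €1,375.
Total: €3,597 + €1,375 = €4,972.

€4,972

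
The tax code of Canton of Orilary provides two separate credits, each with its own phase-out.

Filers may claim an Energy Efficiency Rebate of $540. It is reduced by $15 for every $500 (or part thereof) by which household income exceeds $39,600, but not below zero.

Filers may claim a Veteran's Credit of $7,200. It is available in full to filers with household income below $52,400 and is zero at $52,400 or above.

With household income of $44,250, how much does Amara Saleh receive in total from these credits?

Energy Efficiency Rebate: income exceeds $39,600 by $4,650, which is 10 full-or-partial $500 increments; reduction = 10 × $15 = $150, leaving $390.
Veteran's Credit: $44,250 is below the $52,400 cutoff, so the full $7,200 applies.
Total: $390 + $7,200 = $7,590.

$7,590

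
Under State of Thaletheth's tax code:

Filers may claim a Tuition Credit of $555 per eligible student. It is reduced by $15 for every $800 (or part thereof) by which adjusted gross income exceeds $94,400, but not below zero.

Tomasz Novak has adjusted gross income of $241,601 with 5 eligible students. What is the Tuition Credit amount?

Tuition Credit: base = 5 × $555 = $2,775. income exceeds $94,400 by $147,201 → 185 increments × $15 = $2,775 ≥ base, so the credit is $0.

$0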